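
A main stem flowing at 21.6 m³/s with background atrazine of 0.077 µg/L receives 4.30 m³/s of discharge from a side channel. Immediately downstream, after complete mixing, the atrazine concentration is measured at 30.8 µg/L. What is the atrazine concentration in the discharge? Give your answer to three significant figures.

185 µg/L

Mass balance: 21.60·0.07700 + 4.300·Cₑ = 25.90·30.80
→ Cₑ = (25.90·30.80 − 21.60·0.07700) / 4.300 = 185.1 µg/L.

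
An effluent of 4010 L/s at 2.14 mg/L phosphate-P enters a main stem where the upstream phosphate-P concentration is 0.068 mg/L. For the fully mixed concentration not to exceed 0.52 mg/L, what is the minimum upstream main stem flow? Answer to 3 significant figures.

14400 L/s

Set C_mix = 0.52: (Q·0.06800 + 4010·2.140) / (Q + 4010) = 0.52
→ Q = 4010·(2.140 − 0.52)/(0.52 − 0.06800) = 14370 L/s.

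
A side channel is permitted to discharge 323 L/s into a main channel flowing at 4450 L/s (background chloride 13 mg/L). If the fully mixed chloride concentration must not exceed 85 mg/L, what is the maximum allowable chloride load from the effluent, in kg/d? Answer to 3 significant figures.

Mass balance at the limit: 4450·13.00 + 323.0·Cₑ = 4773·85 → Cₑ = 1077 mg/L.
323.0 L/s = 0.3230 m³/s. Load = 0.3230 m³/s × 1077 g/m³ × 86 400 s/d = 30050 kg/d.

30100 kg/d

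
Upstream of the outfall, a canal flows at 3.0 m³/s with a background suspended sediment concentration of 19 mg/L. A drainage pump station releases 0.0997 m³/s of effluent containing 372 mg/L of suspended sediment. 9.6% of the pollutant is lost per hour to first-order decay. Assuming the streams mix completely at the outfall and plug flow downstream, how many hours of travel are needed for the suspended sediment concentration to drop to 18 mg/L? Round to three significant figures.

5.18 h

After mixing, C = (3.000·19.00 + 0.09970·372.0) / 3.100 = 94.09/3.100 = 30.35 mg/L.
9.6%/h lost → k = −ln(1 − 0.096) = 0.1009 h⁻¹.
30.35·exp(−k·t) = 18 → t = ln(30.35/18)/k = 18640 s = 5.178 h.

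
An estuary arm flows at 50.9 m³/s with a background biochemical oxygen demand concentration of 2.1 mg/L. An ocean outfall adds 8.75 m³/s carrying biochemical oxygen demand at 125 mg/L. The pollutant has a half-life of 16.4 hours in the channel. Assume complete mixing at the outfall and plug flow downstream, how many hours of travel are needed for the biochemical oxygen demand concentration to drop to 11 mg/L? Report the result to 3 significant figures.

14.3 h

Flow-weighted average: C = (50.90·2.100 + 8.750·125.0) / 59.65 = 1201/59.65 = 20.13 mg/L.
Half-life 16.4 h → k = ln 2 / 16.4 = 0.04227 h⁻¹ = 1.014 d⁻¹.
20.13·exp(−k·t) = 11 → t = ln(20.13/11)/k = 51470 s = 14.30 h.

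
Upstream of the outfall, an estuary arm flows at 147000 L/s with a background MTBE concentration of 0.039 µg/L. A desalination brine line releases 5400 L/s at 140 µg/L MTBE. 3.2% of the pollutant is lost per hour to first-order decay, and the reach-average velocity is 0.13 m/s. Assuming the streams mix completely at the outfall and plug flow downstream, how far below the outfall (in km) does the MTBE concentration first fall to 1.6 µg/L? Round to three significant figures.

16.4 km

Mixed concentration C = ΣQC/ΣQ = (147000·0.03900 + 5400·140.0) / 152400 = 761700/152400 = 4.998 µg/L.
3.2%/h lost → k = −ln(1 − 0.032) = 0.03252 h⁻¹.
Set 4.998·exp(−k·t) = 1.6 → t = ln(4.998/1.6)/k = 126100 s = 35.02 h.
Distance = v·t = 0.13·126100 = 16390 m = 16.39 km.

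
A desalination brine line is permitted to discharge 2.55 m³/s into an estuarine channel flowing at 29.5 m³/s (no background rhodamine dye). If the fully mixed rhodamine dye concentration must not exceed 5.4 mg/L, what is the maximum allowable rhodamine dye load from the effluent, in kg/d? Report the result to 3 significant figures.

Mass balance at the limit: 29.50·0 + 2.550·Cₑ = 32.05·5.4 → Cₑ = 67.87 mg/L.
Load = 2.550 m³/s × 67.87 g/m³ × 86 400 s/d = 14950 kg/d.

15000 kg/d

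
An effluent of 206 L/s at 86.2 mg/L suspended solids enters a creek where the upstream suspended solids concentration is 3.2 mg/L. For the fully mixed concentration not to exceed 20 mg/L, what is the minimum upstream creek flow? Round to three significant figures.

Set C_mix = 20: (Q·3.200 + 206.0·86.20) / (Q + 206.0) = 20
→ Q = 206.0·(86.20 − 20)/(20 − 3.200) = 811.7 L/s.

812 L/s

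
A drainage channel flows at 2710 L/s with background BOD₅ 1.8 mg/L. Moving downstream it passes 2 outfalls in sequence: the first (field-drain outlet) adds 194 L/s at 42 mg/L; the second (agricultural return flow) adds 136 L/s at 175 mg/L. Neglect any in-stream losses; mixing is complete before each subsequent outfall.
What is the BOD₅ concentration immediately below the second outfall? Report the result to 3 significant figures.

After outfall 1: Q = 2710 + 194.0 = 2904 L/s; C = (2710·1.800 + 194.0·42.00)/2904 = 4.486 mg/L.
After outfall 2: Q = 2904 + 136.0 = 3040 L/s; C = (2904·4.486 + 136.0·175.0)/3040 = 12.11 mg/L.

12.1 mg/L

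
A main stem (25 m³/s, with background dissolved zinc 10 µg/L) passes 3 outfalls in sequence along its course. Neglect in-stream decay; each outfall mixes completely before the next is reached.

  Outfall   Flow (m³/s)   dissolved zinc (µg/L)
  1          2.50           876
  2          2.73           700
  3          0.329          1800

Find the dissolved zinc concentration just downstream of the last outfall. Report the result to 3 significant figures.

162 µg/L

Below outfall 1: Q → 27.50 m³/s, C = (25.00·10.00 + 2.500·876.0)/27.50 = 88.73 µg/L.
Below outfall 2: Q → 30.23 m³/s, C = (27.50·88.73 + 2.730·700.0)/30.23 = 143.9 µg/L.
Below outfall 3: Q → 30.56 m³/s, C = (30.23·143.9 + 0.3290·1800)/30.56 = 161.8 µg/L.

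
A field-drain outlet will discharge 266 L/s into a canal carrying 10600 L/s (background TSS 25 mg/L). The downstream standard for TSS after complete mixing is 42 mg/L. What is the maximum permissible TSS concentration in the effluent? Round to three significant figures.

At the limit, (Qr·Cr + Qe·Cₑ)/(Qr + Qe) = 42:
Cₑ = (10870·42 − 10600·25.00) / 266.0 = 719.4 mg/L.

719 mg/L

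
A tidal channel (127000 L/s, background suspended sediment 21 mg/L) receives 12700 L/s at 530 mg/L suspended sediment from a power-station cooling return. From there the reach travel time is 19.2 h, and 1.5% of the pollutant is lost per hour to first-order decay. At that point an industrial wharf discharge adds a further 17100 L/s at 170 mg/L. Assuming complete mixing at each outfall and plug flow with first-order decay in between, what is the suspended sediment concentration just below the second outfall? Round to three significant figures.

Conservation of mass: C = (127000·21.00 + 12700·530.0) / 139700 = 9398000/139700 = 67.27 mg/L; combined flow 139700 L/s.
1.5%/h lost → k = −ln(1 − 0.015) = 0.01511 h⁻¹.
Decay over the reach: 67.27·exp(−kt) = 67.27·0.7481 = 50.33 mg/L.
Second outfall: C = (139700·50.33 + 17100·170.0)/156800 = 63.38 mg/L.

63.4 mg/L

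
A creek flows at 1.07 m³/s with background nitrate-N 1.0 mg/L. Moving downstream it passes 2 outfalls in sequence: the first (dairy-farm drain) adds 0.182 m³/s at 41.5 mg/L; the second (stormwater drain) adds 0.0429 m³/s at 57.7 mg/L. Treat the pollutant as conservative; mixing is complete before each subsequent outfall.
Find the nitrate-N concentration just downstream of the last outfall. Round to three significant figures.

8.57 mg/L

Outfall 1: combined Q = 1.252 m³/s; C = (1.070·1.000 + 0.1820·41.50)/1.252 = 6.887 mg/L.
Outfall 2: combined Q = 1.295 m³/s; C = (1.252·6.887 + 0.04290·57.70)/1.295 = 8.571 mg/L.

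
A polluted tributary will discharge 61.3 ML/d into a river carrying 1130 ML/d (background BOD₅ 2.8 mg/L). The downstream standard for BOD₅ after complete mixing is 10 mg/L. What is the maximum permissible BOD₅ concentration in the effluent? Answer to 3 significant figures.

143 mg/L

At the limit, (Qr·Cr + Qe·Cₑ)/(Qr + Qe) = 10:
Cₑ = (1191·10 − 1130·2.800) / 61.30 = 142.7 mg/L.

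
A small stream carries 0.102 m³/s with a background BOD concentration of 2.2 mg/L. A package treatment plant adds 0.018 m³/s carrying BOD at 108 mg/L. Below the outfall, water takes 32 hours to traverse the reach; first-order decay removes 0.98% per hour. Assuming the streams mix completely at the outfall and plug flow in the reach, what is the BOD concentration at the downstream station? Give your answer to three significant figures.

After mixing, C = (0.1020·2.200 + 0.01800·108.0) / 0.1200 = 2.168/0.1200 = 18.07 mg/L.
0.98%/h lost → k = −ln(1 − 0.0098) = 0.009848 h⁻¹.
After decay, C = 18.07 × e^(−kt) = 18.07 × 0.7297 = 13.19 mg/L.

13.2 mg/L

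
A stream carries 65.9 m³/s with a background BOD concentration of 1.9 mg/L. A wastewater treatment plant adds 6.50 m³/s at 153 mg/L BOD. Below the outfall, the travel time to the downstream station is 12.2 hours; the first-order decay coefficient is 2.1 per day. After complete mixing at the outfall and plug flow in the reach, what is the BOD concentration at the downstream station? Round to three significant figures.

5.32 mg/L

Flow-weighted average: C = (65.90·1.900 + 6.500·153.0) / 72.40 = 1120/72.40 = 15.47 mg/L.
Applying C = C₀e^(−kt): 15.47 × 0.3439 = 5.318 mg/L.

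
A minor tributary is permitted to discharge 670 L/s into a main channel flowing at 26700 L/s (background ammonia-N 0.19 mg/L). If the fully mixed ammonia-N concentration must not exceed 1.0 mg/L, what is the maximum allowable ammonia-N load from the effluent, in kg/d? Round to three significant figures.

1930 kg/d

Mass balance at the limit: 26700·0.1900 + 670.0·Cₑ = 27370·1.0 → Cₑ = 33.28 mg/L.
670.0 L/s = 0.6700 m³/s. Load = 0.6700 m³/s × 33.28 g/m³ × 86 400 s/d = 1926 kg/d.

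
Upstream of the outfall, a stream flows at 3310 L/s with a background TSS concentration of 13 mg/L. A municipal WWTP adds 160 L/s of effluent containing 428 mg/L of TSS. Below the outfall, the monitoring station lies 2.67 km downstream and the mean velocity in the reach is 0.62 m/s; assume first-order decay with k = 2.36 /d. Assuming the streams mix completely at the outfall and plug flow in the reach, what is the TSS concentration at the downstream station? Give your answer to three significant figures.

28.6 mg/L

Mixed concentration C = ΣQC/ΣQ = (3310·13.00 + 160.0·428.0) / 3470 = 111500/3470 = 32.14 mg/L.
Travel time t = 2.67·1000 / 0.62 = 4306 s = 1.196 h.
Applying C = C₀e^(−kt): 32.14 × 0.8890 = 28.57 mg/L.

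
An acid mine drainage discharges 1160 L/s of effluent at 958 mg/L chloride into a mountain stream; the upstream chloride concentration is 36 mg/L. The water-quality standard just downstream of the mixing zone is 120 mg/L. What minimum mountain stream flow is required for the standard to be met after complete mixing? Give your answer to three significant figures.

11600 L/s

Set C_mix = 120: (Q·36.00 + 1160·958.0) / (Q + 1160) = 120
→ Q = 1160·(958.0 − 120)/(120 − 36.00) = 11570 L/s.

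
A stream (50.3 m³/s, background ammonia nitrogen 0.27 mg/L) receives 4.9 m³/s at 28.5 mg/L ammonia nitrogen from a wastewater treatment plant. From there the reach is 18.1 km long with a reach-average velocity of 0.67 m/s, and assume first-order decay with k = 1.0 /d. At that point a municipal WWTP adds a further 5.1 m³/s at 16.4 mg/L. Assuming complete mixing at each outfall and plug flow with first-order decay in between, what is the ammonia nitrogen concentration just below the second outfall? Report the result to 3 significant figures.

Conservation of mass: C = (50.30·0.2700 + 4.900·28.50) / 55.20 = 153.2/55.20 = 2.776 mg/L; combined flow 55.20 m³/s.
Travel time t = 18.1·1000 / 0.67 = 27010 s = 7.504 h.
After decay, C = 2.776 × e^(−kt) = 2.776 × 0.7315 = 2.031 mg/L.
Second outfall: C = (55.20·2.031 + 5.100·16.40)/60.30 = 3.246 mg/L.

3.25 mg/L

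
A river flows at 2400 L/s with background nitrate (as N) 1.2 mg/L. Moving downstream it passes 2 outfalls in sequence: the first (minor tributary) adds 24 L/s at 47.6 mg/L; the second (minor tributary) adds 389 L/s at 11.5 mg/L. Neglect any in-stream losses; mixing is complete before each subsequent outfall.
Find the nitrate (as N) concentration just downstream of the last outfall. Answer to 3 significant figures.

3.02 mg/L

Outfall 1: combined Q = 2424 L/s; C = (2400·1.200 + 24.00·47.60)/2424 = 1.659 mg/L.
Outfall 2: combined Q = 2813 L/s; C = (2424·1.659 + 389.0·11.50)/2813 = 3.020 mg/L.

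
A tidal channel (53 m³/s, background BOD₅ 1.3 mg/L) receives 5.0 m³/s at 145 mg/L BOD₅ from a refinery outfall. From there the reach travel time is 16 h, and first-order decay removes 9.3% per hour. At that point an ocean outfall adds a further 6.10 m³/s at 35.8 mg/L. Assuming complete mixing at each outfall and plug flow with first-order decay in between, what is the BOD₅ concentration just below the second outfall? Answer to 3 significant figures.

After mixing, C = (53.00·1.300 + 5.000·145.0) / 58.00 = 793.9/58.00 = 13.69 mg/L; combined flow 58.00 m³/s.
9.3%/h lost → k = −ln(1 − 0.093) = 0.09761 h⁻¹.
Decay over the reach: 13.69·exp(−kt) = 13.69·0.2098 = 2.871 mg/L.
Second outfall: C = (58.00·2.871 + 6.100·35.80)/64.10 = 6.005 mg/L.

6.00 mg/L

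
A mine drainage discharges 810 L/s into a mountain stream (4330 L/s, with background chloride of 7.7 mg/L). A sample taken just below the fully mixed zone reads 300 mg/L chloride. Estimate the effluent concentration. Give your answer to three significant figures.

1860 mg/L

Mass balance: 4330·7.700 + 810.0·Cₑ = 5140·300.0
→ Cₑ = (5140·300.0 − 4330·7.700) / 810.0 = 1863 mg/L.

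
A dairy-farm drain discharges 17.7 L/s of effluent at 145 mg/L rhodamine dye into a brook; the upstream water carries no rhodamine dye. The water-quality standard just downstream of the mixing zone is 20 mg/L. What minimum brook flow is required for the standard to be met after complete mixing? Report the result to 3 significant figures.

111 L/s

Set C_mix = 20: (Q·0 + 17.70·145.0) / (Q + 17.70) = 20
→ Q = 17.70·(145.0 − 20)/(20 − 0) = 110.6 L/s.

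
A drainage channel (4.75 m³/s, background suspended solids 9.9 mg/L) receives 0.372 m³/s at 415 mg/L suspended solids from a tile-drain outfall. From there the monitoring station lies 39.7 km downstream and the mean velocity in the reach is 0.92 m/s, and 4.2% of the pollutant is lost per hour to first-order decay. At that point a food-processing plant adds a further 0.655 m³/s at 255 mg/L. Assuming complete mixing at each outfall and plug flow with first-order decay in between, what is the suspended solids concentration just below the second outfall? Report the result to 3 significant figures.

49.8 mg/L

Mass balance: C = (4.750·9.900 + 0.3720·415.0) / 5.122 = 201.4/5.122 = 39.32 mg/L; combined flow 5.122 m³/s.
Travel time t = 39.7·1000 / 0.92 = 43150 s = 11.99 h.
4.2%/h lost → k = −ln(1 − 0.042) = 0.04291 h⁻¹.
First-order decay: C = 39.32·exp(−k·t) = 39.32·0.5979 = 23.51 mg/L.
Second outfall: C = (5.122·23.51 + 0.6550·255.0)/5.777 = 49.76 mg/L.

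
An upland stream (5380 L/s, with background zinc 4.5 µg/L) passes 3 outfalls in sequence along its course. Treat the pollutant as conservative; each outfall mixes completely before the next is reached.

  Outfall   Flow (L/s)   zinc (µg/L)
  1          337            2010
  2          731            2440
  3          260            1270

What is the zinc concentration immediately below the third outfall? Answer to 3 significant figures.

Below outfall 1: Q → 5717 L/s, C = (5380·4.500 + 337.0·2010)/5717 = 122.7 µg/L.
Below outfall 2: Q → 6448 L/s, C = (5717·122.7 + 731.0·2440)/6448 = 385.4 µg/L.
Below outfall 3: Q → 6708 L/s, C = (6448·385.4 + 260.0·1270)/6708 = 419.7 µg/L.

420 µg/L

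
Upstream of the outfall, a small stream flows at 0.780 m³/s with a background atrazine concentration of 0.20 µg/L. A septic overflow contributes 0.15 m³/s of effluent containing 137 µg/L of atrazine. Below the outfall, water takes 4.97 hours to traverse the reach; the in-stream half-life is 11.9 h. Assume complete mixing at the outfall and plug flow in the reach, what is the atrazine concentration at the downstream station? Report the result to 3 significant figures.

16.7 µg/L

After mixing, C = (0.7800·0.2000 + 0.1500·137.0) / 0.9300 = 20.71/0.9300 = 22.26 µg/L.
Half-life 11.9 h → k = ln 2 / 11.9 = 0.05825 h⁻¹ = 1.398 d⁻¹.
Applying C = C₀e^(−kt): 22.26 × 0.7486 = 16.67 µg/L.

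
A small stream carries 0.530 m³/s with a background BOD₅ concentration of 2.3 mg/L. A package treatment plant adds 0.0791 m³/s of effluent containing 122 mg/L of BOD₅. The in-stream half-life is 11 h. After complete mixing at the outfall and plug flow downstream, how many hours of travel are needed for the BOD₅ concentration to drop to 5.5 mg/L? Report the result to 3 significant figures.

After mixing, C = (0.5300·2.300 + 0.07910·122.0) / 0.6091 = 10.87/0.6091 = 17.84 mg/L.
Half-life 11 h → k = ln 2 / 11 = 0.06301 h⁻¹ = 1.512 d⁻¹.
17.84·exp(−k·t) = 5.5 → t = ln(17.84/5.5)/k = 67240 s = 18.68 h.

18.7 h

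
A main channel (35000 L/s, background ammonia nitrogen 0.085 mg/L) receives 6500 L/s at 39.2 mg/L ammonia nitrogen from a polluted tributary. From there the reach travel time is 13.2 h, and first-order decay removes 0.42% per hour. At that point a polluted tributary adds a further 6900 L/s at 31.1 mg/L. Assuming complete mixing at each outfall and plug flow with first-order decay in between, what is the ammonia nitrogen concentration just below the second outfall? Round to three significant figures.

9.47 mg/L

Mixed concentration C = ΣQC/ΣQ = (35000·0.08500 + 6500·39.20) / 41500 = 257800/41500 = 6.211 mg/L; combined flow 41500 L/s.
0.42%/h lost → k = −ln(1 − 0.0042) = 0.004209 h⁻¹.
Decay over the reach: 6.211·exp(−kt) = 6.211·0.9460 = 5.876 mg/L.
Second outfall: C = (41500·5.876 + 6900·31.10)/48400 = 9.472 mg/L.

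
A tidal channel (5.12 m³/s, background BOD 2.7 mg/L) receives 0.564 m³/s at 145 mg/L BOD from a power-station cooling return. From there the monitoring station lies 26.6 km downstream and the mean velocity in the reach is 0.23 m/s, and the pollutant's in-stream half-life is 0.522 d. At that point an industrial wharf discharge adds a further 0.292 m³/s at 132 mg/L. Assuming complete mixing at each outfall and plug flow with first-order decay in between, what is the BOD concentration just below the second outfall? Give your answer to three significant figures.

9.15 mg/L

Mixed concentration C = ΣQC/ΣQ = (5.120·2.700 + 0.5640·145.0) / 5.684 = 95.60/5.684 = 16.82 mg/L; combined flow 5.684 m³/s.
Travel time t = 26.6·1000 / 0.23 = 115700 s = 32.13 h.
Half-life 0.522 d → k = ln 2 / 0.522 = 1.328 d⁻¹.
Decay over the reach: 16.82·exp(−kt) = 16.82·0.1691 = 2.844 mg/L.
Second outfall: C = (5.684·2.844 + 0.2920·132.0)/5.976 = 9.155 mg/L.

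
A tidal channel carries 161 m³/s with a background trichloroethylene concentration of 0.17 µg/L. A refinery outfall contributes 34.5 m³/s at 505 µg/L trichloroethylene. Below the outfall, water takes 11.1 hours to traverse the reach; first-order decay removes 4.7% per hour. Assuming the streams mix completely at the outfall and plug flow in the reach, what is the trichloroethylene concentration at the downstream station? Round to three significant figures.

52.3 µg/L

Mass balance: C = (161.0·0.1700 + 34.50·505.0) / 195.5 = 17450/195.5 = 89.26 µg/L.
4.7%/h lost → k = −ln(1 − 0.047) = 0.04814 h⁻¹.
After decay, C = 89.26 × e^(−kt) = 89.26 × 0.5860 = 52.31 µg/L.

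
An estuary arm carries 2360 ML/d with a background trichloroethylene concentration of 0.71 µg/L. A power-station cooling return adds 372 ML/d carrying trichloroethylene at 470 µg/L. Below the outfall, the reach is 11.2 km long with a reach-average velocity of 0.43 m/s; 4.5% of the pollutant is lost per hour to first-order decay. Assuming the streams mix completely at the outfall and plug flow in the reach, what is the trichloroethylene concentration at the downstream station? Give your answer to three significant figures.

Mixed concentration C = ΣQC/ΣQ = (2360·0.7100 + 372.0·470.0) / 2732 = 176500/2732 = 64.61 µg/L.
Travel time t = 11.2·1000 / 0.43 = 26050 s = 7.235 h.
4.5%/h lost → k = −ln(1 − 0.045) = 0.04604 h⁻¹.
Applying C = C₀e^(−kt): 64.61 × 0.7167 = 46.30 µg/L.

46.3 µg/L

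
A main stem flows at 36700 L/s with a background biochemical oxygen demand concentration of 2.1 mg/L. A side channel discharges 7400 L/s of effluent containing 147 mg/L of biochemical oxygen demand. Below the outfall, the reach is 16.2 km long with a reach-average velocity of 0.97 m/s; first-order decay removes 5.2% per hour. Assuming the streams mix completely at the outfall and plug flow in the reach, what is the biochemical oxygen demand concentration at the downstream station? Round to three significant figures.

Mixed concentration C = ΣQC/ΣQ = (36700·2.100 + 7400·147.0) / 44100 = 1165000/44100 = 26.41 mg/L.
Travel time t = 16.2·1000 / 0.97 = 16700 s = 4.639 h.
5.2%/h lost → k = −ln(1 − 0.052) = 0.05340 h⁻¹.
After decay, C = 26.41 × e^(−kt) = 26.41 × 0.7806 = 20.62 mg/L.

20.6 mg/L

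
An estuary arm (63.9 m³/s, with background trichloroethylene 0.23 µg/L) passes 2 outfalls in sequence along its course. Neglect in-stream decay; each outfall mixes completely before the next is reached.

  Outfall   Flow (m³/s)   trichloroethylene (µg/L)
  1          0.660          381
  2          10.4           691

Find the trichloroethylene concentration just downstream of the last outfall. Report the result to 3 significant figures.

Outfall 1: combined Q = 64.56 m³/s; C = (63.90·0.2300 + 0.6600·381.0)/64.56 = 4.123 µg/L.
Outfall 2: combined Q = 74.96 m³/s; C = (64.56·4.123 + 10.40·691.0)/74.96 = 99.42 µg/L.

99.4 µg/L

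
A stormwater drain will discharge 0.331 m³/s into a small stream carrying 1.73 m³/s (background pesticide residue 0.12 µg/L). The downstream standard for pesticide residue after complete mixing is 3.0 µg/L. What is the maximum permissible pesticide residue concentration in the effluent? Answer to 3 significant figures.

18.1 µg/L

At the limit, (Qr·Cr + Qe·Cₑ)/(Qr + Qe) = 3.0:
Cₑ = (2.061·3.0 − 1.730·0.1200) / 0.3310 = 18.05 µg/L.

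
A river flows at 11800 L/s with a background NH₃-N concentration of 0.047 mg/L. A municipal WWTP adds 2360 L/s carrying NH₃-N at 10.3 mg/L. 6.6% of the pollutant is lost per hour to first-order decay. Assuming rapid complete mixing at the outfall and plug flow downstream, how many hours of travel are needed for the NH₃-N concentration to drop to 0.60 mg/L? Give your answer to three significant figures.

15.7 h

Conservation of mass: C = (11800·0.04700 + 2360·10.30) / 14160 = 24860/14160 = 1.756 mg/L.
6.6%/h lost → k = −ln(1 − 0.066) = 0.06828 h⁻¹.
1.756·exp(−k·t) = 0.60 → t = ln(1.756/0.60)/k = 56610 s = 15.73 h.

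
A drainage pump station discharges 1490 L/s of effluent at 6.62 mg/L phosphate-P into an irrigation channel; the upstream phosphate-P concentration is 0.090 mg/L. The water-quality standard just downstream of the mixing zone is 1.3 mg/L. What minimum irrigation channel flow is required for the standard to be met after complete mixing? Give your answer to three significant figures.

Set C_mix = 1.3: (Q·0.09000 + 1490·6.620) / (Q + 1490) = 1.3
→ Q = 1490·(6.620 − 1.3)/(1.3 − 0.09000) = 6551 L/s.

6550 L/s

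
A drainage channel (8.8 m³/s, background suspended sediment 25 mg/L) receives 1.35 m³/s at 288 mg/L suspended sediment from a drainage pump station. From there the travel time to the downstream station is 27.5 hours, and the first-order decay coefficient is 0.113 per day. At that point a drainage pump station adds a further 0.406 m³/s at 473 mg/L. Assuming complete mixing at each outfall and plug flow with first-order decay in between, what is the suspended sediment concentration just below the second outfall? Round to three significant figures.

Mixed concentration C = ΣQC/ΣQ = (8.800·25.00 + 1.350·288.0) / 10.15 = 608.8/10.15 = 59.98 mg/L; combined flow 10.15 m³/s.
Decay over the reach: 59.98·exp(−kt) = 59.98·0.8786 = 52.70 mg/L.
At the second outfall, C = (10.15·52.70 + 0.4060·473.0) / (10.15 + 0.4060) = 68.86 mg/L.

68.9 mg/L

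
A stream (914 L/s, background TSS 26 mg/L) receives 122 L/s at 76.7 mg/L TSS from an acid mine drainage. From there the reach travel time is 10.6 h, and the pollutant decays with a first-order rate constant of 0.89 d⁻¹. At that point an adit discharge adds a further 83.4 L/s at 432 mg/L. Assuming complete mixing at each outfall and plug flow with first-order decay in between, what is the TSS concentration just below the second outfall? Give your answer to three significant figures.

Mixed concentration C = ΣQC/ΣQ = (914.0·26.00 + 122.0·76.70) / 1036 = 33120/1036 = 31.97 mg/L; combined flow 1036 L/s.
After decay, C = 31.97 × e^(−kt) = 31.97 × 0.6750 = 21.58 mg/L.
At the second outfall, C = (1036·21.58 + 83.40·432.0) / (1036 + 83.40) = 52.16 mg/L.

52.2 mg/L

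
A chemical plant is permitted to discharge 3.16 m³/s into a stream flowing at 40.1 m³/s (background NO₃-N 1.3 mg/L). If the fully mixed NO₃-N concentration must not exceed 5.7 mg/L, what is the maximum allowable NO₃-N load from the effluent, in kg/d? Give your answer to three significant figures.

16800 kg/d

Mass balance at the limit: 40.10·1.300 + 3.160·Cₑ = 43.26·5.7 → Cₑ = 61.54 mg/L.
Load = 3.160 m³/s × 61.54 g/m³ × 86 400 s/d = 16800 kg/d.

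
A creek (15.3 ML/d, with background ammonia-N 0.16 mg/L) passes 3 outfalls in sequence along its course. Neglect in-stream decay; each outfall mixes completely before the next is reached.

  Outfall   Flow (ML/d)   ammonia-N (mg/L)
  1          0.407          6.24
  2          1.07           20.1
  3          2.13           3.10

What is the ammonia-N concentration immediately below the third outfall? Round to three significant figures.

1.75 mg/L

Below outfall 1: Q → 15.71 ML/d, C = (15.30·0.1600 + 0.4070·6.240)/15.71 = 0.3175 mg/L.
Below outfall 2: Q → 16.78 ML/d, C = (15.71·0.3175 + 1.070·20.10)/16.78 = 1.579 mg/L.
Below outfall 3: Q → 18.91 ML/d, C = (16.78·1.579 + 2.130·3.100)/18.91 = 1.751 mg/L.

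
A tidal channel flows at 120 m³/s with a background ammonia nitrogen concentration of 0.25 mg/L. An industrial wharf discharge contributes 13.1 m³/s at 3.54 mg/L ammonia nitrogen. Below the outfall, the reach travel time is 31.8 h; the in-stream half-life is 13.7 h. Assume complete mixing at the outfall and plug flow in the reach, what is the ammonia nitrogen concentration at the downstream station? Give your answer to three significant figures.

0.115 mg/L

Flow-weighted average: C = (120.0·0.2500 + 13.10·3.540) / 133.1 = 76.37/133.1 = 0.5738 mg/L.
Half-life 13.7 h → k = ln 2 / 13.7 = 0.05059 h⁻¹ = 1.214 d⁻¹.
Applying C = C₀e^(−kt): 0.5738 × 0.2001 = 0.1148 mg/L.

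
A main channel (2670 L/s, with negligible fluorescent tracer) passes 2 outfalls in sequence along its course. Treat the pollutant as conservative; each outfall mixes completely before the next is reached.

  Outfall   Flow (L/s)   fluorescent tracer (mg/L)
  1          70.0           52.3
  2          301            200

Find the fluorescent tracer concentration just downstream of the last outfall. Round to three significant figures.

After outfall 1: Q = 2670 + 70.00 = 2740 L/s; C = (2670·0 + 70.00·52.30)/2740 = 1.336 mg/L.
After outfall 2: Q = 2740 + 301.0 = 3041 L/s; C = (2740·1.336 + 301.0·200.0)/3041 = 21.00 mg/L.

21.0 mg/L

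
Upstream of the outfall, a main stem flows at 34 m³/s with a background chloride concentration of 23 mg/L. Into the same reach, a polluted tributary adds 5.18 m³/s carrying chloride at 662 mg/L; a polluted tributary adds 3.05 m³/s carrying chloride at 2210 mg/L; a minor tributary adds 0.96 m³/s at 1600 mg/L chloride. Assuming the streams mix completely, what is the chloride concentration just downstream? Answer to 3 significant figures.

289 mg/L

Mass balance: C = (34.00·23.00 + 5.180·662.0 + 3.050·2210 + 0.9600·1600) / 43.19 = 12490/43.19 = 289.1 mg/L.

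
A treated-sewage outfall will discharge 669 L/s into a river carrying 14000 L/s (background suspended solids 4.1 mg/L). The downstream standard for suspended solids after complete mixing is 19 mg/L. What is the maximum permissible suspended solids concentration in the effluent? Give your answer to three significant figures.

331 mg/L

At the limit, (Qr·Cr + Qe·Cₑ)/(Qr + Qe) = 19:
Cₑ = (14670·19 − 14000·4.100) / 669.0 = 330.8 mg/L.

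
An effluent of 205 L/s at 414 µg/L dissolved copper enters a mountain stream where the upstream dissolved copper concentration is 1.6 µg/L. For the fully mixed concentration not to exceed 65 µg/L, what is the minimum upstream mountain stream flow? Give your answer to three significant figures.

Set C_mix = 65: (Q·1.600 + 205.0·414.0) / (Q + 205.0) = 65
→ Q = 205.0·(414.0 − 65)/(65 − 1.600) = 1128 L/s.

1130 L/s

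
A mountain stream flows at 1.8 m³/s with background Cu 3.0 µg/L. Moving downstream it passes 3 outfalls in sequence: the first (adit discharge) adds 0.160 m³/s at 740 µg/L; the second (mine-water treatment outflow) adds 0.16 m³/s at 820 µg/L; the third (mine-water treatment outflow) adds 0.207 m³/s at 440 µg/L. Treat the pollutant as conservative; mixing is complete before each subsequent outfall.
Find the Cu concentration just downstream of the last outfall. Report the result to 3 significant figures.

Below outfall 1: Q → 1.960 m³/s, C = (1.800·3.000 + 0.1600·740.0)/1.960 = 63.16 µg/L.
Below outfall 2: Q → 2.120 m³/s, C = (1.960·63.16 + 0.1600·820.0)/2.120 = 120.3 µg/L.
Below outfall 3: Q → 2.327 m³/s, C = (2.120·120.3 + 0.2070·440.0)/2.327 = 148.7 µg/L.

149 µg/L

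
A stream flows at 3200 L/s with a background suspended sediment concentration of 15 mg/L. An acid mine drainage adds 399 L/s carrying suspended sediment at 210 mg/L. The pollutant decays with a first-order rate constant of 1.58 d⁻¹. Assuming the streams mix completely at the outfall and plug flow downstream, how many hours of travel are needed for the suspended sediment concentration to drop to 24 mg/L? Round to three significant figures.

6.42 h

Mixed concentration C = ΣQC/ΣQ = (3200·15.00 + 399.0·210.0) / 3599 = 131800/3599 = 36.62 mg/L.
36.62·exp(−k·t) = 24 → t = ln(36.62/24)/k = 23100 s = 6.418 h.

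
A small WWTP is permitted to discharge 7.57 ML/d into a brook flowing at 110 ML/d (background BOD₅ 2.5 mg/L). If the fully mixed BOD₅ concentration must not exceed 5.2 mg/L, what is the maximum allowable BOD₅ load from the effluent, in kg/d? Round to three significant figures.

336 kg/d

Mass balance at the limit: 110.0·2.500 + 7.570·Cₑ = 117.6·5.2 → Cₑ = 44.43 mg/L.
7.570 ML/d = 0.08762 m³/s. Load = 0.08762 m³/s × 44.43 g/m³ × 86 400 s/d = 336.4 kg/d.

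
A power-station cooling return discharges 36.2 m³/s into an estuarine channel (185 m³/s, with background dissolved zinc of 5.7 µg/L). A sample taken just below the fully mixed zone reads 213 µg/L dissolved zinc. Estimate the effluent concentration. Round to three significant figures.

Mass balance: 185.0·5.700 + 36.20·Cₑ = 221.2·213.0
→ Cₑ = (221.2·213.0 − 185.0·5.700) / 36.20 = 1272 µg/L.

1270 µg/L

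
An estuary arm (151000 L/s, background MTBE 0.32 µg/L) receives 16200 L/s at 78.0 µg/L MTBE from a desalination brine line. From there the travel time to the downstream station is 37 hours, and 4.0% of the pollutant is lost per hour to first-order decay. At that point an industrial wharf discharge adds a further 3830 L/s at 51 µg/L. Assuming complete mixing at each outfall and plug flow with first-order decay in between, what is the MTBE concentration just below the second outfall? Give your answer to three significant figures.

Mass balance: C = (151000·0.3200 + 16200·78.00) / 167200 = 1312000/167200 = 7.846 µg/L; combined flow 167200 L/s.
4.0%/h lost → k = −ln(1 − 0.04) = 0.04082 h⁻¹.
Decay over the reach: 7.846·exp(−kt) = 7.846·0.2208 = 1.733 µg/L.
At the second outfall, C = (167200·1.733 + 3830·51.00) / (167200 + 3830) = 2.836 µg/L.

2.84 µg/L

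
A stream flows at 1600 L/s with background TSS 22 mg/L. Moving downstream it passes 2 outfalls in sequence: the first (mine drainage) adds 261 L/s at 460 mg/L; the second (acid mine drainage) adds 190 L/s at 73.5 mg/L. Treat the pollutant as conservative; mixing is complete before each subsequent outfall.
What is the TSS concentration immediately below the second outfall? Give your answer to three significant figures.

82.5 mg/L

After outfall 1: Q = 1600 + 261.0 = 1861 L/s; C = (1600·22.00 + 261.0·460.0)/1861 = 83.43 mg/L.
After outfall 2: Q = 1861 + 190.0 = 2051 L/s; C = (1861·83.43 + 190.0·73.50)/2051 = 82.51 mg/L.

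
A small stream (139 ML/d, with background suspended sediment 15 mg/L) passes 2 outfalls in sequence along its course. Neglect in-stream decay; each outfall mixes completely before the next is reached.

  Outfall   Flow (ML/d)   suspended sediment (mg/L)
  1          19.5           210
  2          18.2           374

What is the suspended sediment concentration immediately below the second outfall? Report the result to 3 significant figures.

After outfall 1: Q = 139.0 + 19.50 = 158.5 ML/d; C = (139.0·15.00 + 19.50·210.0)/158.5 = 38.99 mg/L.
After outfall 2: Q = 158.5 + 18.20 = 176.7 ML/d; C = (158.5·38.99 + 18.20·374.0)/176.7 = 73.50 mg/L.

73.5 mg/L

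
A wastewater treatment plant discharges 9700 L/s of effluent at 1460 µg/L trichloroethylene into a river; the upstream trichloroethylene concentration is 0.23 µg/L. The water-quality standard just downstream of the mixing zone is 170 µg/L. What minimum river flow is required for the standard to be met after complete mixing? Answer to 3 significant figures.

73700 L/s

Set C_mix = 170: (Q·0.2300 + 9700·1460) / (Q + 9700) = 170
→ Q = 9700·(1460 − 170)/(170 − 0.2300) = 73710 L/s.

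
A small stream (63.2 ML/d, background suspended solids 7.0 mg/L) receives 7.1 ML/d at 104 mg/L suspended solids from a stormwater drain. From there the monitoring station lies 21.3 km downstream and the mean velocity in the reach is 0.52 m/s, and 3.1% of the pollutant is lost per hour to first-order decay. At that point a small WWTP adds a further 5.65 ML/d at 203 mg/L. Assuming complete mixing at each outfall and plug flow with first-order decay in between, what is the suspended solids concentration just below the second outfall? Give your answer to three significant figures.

26.0 mg/L

Conservation of mass: C = (63.20·7.000 + 7.100·104.0) / 70.30 = 1181/70.30 = 16.80 mg/L; combined flow 70.30 ML/d.
Travel time t = 21.3·1000 / 0.52 = 40960 s = 11.38 h.
3.1%/h lost → k = −ln(1 − 0.031) = 0.03149 h⁻¹.
After decay, C = 16.80 × e^(−kt) = 16.80 × 0.6989 = 11.74 mg/L.
Second outfall: C = (70.30·11.74 + 5.650·203.0)/75.95 = 25.97 mg/L.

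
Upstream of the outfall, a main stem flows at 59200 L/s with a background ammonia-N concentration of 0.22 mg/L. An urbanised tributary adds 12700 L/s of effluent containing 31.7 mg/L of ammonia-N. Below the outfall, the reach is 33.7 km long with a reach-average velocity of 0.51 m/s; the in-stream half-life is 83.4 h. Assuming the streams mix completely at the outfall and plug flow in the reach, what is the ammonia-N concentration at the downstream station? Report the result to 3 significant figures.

4.96 mg/L

Flow-weighted average: C = (59200·0.2200 + 12700·31.70) / 71900 = 415600/71900 = 5.780 mg/L.
Travel time t = 33.7·1000 / 0.51 = 66080 s = 18.36 h.
Half-life 83.4 h → k = ln 2 / 83.4 = 0.008311 h⁻¹ = 0.1995 d⁻¹.
First-order decay: C = 5.780·exp(−k·t) = 5.780·0.8585 = 4.963 mg/L.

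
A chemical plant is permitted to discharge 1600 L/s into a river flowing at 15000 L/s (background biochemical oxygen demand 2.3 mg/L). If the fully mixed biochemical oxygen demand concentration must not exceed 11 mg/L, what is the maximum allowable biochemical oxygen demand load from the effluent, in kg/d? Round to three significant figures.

12800 kg/d

Mass balance at the limit: 15000·2.300 + 1600·Cₑ = 16600·11 → Cₑ = 92.56 mg/L.
1600 L/s = 1.600 m³/s. Load = 1.600 m³/s × 92.56 g/m³ × 86 400 s/d = 12800 kg/d.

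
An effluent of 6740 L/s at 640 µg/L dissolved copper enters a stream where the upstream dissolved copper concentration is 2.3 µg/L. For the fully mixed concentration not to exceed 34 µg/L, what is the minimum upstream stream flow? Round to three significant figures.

129000 L/s

Set C_mix = 34: (Q·2.300 + 6740·640.0) / (Q + 6740) = 34
→ Q = 6740·(640.0 − 34)/(34 − 2.300) = 128800 L/s.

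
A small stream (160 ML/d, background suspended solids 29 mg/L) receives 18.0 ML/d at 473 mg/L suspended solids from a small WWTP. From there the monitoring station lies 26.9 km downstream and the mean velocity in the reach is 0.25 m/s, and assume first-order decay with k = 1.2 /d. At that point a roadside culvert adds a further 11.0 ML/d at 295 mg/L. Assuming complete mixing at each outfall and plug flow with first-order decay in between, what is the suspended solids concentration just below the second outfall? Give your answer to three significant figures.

Flow-weighted average: C = (160.0·29.00 + 18.00·473.0) / 178.0 = 13150/178.0 = 73.90 mg/L; combined flow 178.0 ML/d.
Travel time t = 26.9·1000 / 0.25 = 107600 s = 29.89 h.
Applying C = C₀e^(−kt): 73.90 × 0.2244 = 16.58 mg/L.
At the second outfall, C = (178.0·16.58 + 11.00·295.0) / (178.0 + 11.00) = 32.79 mg/L.

32.8 mg/L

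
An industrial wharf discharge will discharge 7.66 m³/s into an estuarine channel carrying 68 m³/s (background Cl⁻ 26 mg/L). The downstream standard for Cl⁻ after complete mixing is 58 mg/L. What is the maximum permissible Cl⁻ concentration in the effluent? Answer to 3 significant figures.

At the limit, (Qr·Cr + Qe·Cₑ)/(Qr + Qe) = 58:
Cₑ = (75.66·58 − 68.00·26.00) / 7.660 = 342.1 mg/L.

342 mg/L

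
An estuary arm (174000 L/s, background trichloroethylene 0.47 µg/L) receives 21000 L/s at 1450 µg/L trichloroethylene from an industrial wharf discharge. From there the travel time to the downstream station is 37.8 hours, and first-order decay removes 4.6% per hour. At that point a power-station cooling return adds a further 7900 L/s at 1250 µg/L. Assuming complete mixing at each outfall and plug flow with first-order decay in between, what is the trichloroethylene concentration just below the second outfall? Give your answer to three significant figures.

After mixing, C = (174000·0.4700 + 21000·1450) / 195000 = 30530000/195000 = 156.6 µg/L; combined flow 195000 L/s.
4.6%/h lost → k = −ln(1 − 0.046) = 0.04709 h⁻¹.
Applying C = C₀e^(−kt): 156.6 × 0.1686 = 26.40 µg/L.
At the second outfall, C = (195000·26.40 + 7900·1250) / (195000 + 7900) = 74.04 µg/L.

74.0 µg/L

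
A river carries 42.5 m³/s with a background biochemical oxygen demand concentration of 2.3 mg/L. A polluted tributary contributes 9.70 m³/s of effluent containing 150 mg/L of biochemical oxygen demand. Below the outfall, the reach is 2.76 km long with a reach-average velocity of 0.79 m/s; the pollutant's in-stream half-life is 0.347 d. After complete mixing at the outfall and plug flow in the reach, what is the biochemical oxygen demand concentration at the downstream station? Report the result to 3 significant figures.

Flow-weighted average: C = (42.50·2.300 + 9.700·150.0) / 52.20 = 1553/52.20 = 29.75 mg/L.
Travel time t = 2.76·1000 / 0.79 = 3494 s = 0.9705 h.
Half-life 0.347 d → k = ln 2 / 0.347 = 1.998 d⁻¹.
First-order decay: C = 29.75·exp(−k·t) = 29.75·0.9224 = 27.44 mg/L.

27.4 mg/L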